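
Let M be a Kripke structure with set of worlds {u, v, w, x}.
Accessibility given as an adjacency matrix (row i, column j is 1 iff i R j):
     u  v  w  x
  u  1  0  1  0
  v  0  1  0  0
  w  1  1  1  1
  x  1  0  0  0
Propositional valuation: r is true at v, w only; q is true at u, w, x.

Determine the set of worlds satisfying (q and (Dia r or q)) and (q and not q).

Recall that Dia ψ holds at a world iff ψ holds at some accessible world.
Let φ = (q and (Dia r or q)) and (q and not q). Evaluate φ at each world:
  u (successors {u, w}): φ is false.
  v (successors {v}): φ is false.
  w (successors {u, v, w, x}): φ is false.
  x (successors {u}): φ is false.
For instance, at x:
  At x: q and (Dia r or q) is true, q and not q is false, so (q and (Dia r or q)) and (q and not q) is false.
    At x: q is true, Dia r or q is true, so q and (Dia r or q) is true.
      At x: Dia r is false, q is true, so Dia r or q is true.
Satisfying worlds: none.

none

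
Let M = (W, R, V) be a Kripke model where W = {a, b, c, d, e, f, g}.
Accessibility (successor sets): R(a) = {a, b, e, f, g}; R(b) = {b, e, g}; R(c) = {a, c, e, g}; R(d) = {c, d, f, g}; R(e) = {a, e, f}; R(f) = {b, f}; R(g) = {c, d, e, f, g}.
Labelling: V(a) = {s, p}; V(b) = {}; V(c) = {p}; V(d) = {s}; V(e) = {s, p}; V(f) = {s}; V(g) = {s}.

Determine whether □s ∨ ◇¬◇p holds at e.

At e: □s is true, ◇¬◇p is true, so □s ∨ ◇¬◇p is true.
  At e: □s requires s at every successor {a, e, f}.
    At a: s is true.
    At e: s is true.
    At f: s is true.
  So □s is true at e.
  At e: ◇¬◇p requires ¬◇p at some successor in {a, e, f}.
    ¬◇p holds at f, so ◇¬◇p is true at e.
      At f: ◇p is false, so ¬◇p is true.

Yes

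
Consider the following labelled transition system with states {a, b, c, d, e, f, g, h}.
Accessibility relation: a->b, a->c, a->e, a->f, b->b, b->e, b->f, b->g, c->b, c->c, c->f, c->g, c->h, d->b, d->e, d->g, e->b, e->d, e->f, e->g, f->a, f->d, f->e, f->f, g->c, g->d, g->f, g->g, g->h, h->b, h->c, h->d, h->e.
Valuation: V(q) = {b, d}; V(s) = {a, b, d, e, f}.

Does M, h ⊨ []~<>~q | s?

No

At h: []~<>~q is false, s is false, so []~<>~q | s is false.
  At h: []~<>~q requires ~<>~q at every successor {b, c, d, e}.
    ~<>~q fails at b, so []~<>~q is false at h.
      At b: <>~q is true, so ~<>~q is false.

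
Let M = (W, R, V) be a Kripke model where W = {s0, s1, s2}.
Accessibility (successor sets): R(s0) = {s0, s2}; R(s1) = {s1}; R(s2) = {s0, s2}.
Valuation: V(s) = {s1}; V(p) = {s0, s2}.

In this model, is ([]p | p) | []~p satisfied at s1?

Yes

At s1: []p | p is false, []~p is true, so ([]p | p) | []~p is true.
  At s1: []p is false, p is false, so []p | p is false.
    At s1: []p requires p at every successor {s1}.
      p fails at s1, so []p is false at s1.
  At s1: []~p requires ~p at every successor {s1}.
    At s1: ~p is true.
  So []~p is true at s1.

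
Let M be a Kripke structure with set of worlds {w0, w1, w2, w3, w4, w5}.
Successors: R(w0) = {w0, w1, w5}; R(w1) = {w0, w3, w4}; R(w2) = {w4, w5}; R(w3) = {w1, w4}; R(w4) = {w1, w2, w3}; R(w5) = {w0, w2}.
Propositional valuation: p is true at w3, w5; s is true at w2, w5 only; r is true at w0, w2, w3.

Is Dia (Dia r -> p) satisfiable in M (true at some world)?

Recall that Dia ψ holds at a world iff ψ holds at some accessible world.
Let φ = Dia (Dia r -> p). Evaluate φ at each world:
  w0 (successors {w0, w1, w5}): φ is true.
  w1 (successors {w0, w3, w4}): φ is true.
  w2 (successors {w4, w5}): φ is true.
  w3 (successors {w1, w4}): φ is false.
  w4 (successors {w1, w2, w3}): φ is true.
  w5 (successors {w0, w2}): φ is true.
Detail at w0 (witness):
  At w0: Dia (Dia r -> p) requires Dia r -> p at some successor in {w0, w1, w5}.
    Dia r -> p holds at w5, so Dia (Dia r -> p) is true at w0.
      At w5: Dia r is true, p is true, so Dia r -> p is true.

Yes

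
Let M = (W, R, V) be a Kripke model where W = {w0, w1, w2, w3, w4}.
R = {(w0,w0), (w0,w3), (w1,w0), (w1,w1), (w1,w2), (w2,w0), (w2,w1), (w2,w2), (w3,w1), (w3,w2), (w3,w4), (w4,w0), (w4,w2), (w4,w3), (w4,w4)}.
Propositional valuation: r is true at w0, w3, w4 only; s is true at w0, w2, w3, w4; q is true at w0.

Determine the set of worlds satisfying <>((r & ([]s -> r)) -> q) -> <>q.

w0, w1, w2, w4

Let φ = <>((r & ([]s -> r)) -> q) -> <>q. Evaluate φ at each world:
  w0 (successors {w0, w3}): φ is true.
  w1 (successors {w0, w1, w2}): φ is true.
  w2 (successors {w0, w1, w2}): φ is true.
  w3 (successors {w1, w2, w4}): φ is false.
  w4 (successors {w0, w2, w3, w4}): φ is true.
For instance, at w3:
  At w3: <>((r & ([]s -> r)) -> q) is true, <>q is false, so <>((r & ([]s -> r)) -> q) -> <>q is false.
    At w3: <>((r & ([]s -> r)) -> q) requires (r & ([]s -> r)) -> q at some successor in {w1, w2, w4}.
      (r & ([]s -> r)) -> q holds at w1, so <>((r & ([]s -> r)) -> q) is true at w3.
    At w3: <>q requires q at some successor in {w1, w2, w4}.
      At w1: q is false.
      At w2: q is false.
      At w4: q is false.
    So <>q is false at w3.
Satisfying worlds: {w0, w1, w2, w4}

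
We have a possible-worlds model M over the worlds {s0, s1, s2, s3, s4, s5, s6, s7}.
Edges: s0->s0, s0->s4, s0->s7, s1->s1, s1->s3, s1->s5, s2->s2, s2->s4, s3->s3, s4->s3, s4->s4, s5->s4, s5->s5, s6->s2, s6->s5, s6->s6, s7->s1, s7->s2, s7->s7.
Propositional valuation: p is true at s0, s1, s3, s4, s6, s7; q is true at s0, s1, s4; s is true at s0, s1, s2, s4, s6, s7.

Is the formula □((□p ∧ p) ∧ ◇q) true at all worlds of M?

Let φ = □((□p ∧ p) ∧ ◇q). Evaluate φ at each world:
  s0 (successors {s0, s4, s7}): φ is false.
  s1 (successors {s1, s3, s5}): φ is false.
  s2 (successors {s2, s4}): φ is false.
  s3 (successors {s3}): φ is false.
  s4 (successors {s3, s4}): φ is false.
  s5 (successors {s4, s5}): φ is false.
  s6 (successors {s2, s5, s6}): φ is false.
  s7 (successors {s1, s2, s7}): φ is false.
Detail at s0 (counterexample):
  At s0: □((□p ∧ p) ∧ ◇q) requires (□p ∧ p) ∧ ◇q at every successor {s0, s4, s7}.
    (□p ∧ p) ∧ ◇q fails at s7, so □((□p ∧ p) ∧ ◇q) is false at s0.
      At s7: □p ∧ p is false, ◇q is true, so (□p ∧ p) ∧ ◇q is false.

No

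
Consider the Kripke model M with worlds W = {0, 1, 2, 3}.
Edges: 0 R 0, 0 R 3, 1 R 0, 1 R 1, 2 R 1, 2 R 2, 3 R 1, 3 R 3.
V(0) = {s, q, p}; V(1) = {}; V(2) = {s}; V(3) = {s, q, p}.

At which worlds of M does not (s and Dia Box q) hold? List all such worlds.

1, 2, 3

Let φ = not (s and Dia Box q). Evaluate φ at each world:
  0 (successors {0, 3}): φ is false.
  1 (successors {0, 1}): φ is true.
  2 (successors {1, 2}): φ is true.
  3 (successors {1, 3}): φ is true.
For instance, at 1:
  At 1: s and Dia Box q is false, so not (s and Dia Box q) is true.
    At 1: s is false, Dia Box q is true, so s and Dia Box q is false.
      At 1: Dia Box q requires Box q at some successor in {0, 1}.
        Box q holds at 0, so Dia Box q is true at 1.
Satisfying worlds: {1, 2, 3}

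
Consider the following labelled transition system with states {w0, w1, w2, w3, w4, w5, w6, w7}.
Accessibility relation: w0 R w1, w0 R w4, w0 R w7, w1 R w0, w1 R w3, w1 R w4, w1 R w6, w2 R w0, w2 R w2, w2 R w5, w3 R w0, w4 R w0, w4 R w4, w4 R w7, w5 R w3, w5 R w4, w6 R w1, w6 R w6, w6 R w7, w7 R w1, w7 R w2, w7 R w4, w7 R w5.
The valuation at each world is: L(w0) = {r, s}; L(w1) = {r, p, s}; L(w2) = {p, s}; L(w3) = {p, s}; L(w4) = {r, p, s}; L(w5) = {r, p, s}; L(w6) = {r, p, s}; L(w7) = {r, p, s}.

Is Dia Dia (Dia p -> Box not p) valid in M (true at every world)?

No

Let φ = Dia Dia (Dia p -> Box not p). Evaluate φ at each world:
  w0 (successors {w1, w4, w7}): φ is true.
  w1 (successors {w0, w3, w4, w6}): φ is false.
  w2 (successors {w0, w2, w5}): φ is true.
  w3 (successors {w0}): φ is false.
  w4 (successors {w0, w4, w7}): φ is false.
  w5 (successors {w3, w4}): φ is false.
  w6 (successors {w1, w6, w7}): φ is true.
  w7 (successors {w1, w2, w4, w5}): φ is true.
Detail at w1 (counterexample):
  At w1: Dia Dia (Dia p -> Box not p) requires Dia (Dia p -> Box not p) at some successor in {w0, w3, w4, w6}.
    At w0: Dia (Dia p -> Box not p) is false.
    At w3: Dia (Dia p -> Box not p) is false.
    At w4: Dia (Dia p -> Box not p) is false.
    At w6: Dia (Dia p -> Box not p) is false.
  So Dia Dia (Dia p -> Box not p) is false at w1.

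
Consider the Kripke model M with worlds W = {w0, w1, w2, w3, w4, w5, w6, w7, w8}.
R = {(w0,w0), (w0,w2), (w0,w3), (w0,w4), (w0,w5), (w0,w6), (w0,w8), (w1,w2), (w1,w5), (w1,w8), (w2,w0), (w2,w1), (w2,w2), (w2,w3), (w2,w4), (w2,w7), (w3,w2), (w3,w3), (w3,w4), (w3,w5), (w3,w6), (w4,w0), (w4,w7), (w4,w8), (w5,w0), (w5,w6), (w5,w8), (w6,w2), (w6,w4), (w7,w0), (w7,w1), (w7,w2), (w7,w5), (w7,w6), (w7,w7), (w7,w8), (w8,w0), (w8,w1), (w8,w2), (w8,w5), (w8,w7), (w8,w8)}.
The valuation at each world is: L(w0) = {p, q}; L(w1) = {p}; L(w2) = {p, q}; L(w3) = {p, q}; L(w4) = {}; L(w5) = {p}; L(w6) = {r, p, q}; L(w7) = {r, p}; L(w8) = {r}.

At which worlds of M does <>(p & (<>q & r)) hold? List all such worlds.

Let φ = <>(p & (<>q & r)). Evaluate φ at each world:
  w0 (successors {w0, w2, w3, w4, w5, w6, w8}): φ is true.
  w1 (successors {w2, w5, w8}): φ is false.
  w2 (successors {w0, w1, w2, w3, w4, w7}): φ is true.
  w3 (successors {w2, w3, w4, w5, w6}): φ is true.
  w4 (successors {w0, w7, w8}): φ is true.
  w5 (successors {w0, w6, w8}): φ is true.
  w6 (successors {w2, w4}): φ is false.
  w7 (successors {w0, w1, w2, w5, w6, w7, w8}): φ is true.
  w8 (successors {w0, w1, w2, w5, w7, w8}): φ is true.
For instance, at w4:
  At w4: <>(p & (<>q & r)) requires p & (<>q & r) at some successor in {w0, w7, w8}.
    p & (<>q & r) holds at w7, so <>(p & (<>q & r)) is true at w4.
      At w7: p is true, <>q & r is true, so p & (<>q & r) is true.
Satisfying worlds: {w0, w2, w3, w4, w5, w7, w8}

w0, w2, w3, w4, w5, w7, w8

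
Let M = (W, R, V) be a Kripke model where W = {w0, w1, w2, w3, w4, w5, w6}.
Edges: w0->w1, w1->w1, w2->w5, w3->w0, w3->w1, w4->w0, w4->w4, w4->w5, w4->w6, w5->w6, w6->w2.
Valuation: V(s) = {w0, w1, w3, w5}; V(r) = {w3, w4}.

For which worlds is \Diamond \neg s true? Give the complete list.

w4, w5, w6

Recall that \Diamond ψ holds at a world iff ψ holds at some accessible world.
Let φ = \Diamond \neg s. Evaluate φ at each world:
  w0 (successors {w1}): φ is false.
  w1 (successors {w1}): φ is false.
  w2 (successors {w5}): φ is false.
  w3 (successors {w0, w1}): φ is false.
  w4 (successors {w0, w4, w5, w6}): φ is true.
  w5 (successors {w6}): φ is true.
  w6 (successors {w2}): φ is true.
For instance, at w0:
  At w0: \Diamond \neg s requires \neg s at some successor in {w1}.
    At w1: \neg s is false.
  So \Diamond \neg s is false at w0.
Satisfying worlds: {w4, w5, w6}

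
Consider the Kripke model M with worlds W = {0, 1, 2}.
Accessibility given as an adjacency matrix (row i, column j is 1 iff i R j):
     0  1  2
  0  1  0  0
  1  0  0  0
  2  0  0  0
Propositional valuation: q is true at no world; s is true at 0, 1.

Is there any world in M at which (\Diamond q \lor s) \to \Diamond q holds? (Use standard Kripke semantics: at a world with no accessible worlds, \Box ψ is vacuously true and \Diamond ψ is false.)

Let φ = (\Diamond q \lor s) \to \Diamond q. Evaluate φ at each world:
  0 (successors {0}): φ is false.
  1 (successors ∅): φ is false.
  2 (successors ∅): φ is true.
Detail at 2 (witness):
  At 2: \Diamond q \lor s is false, \Diamond q is false, so (\Diamond q \lor s) \to \Diamond q is true.
    At 2: \Diamond q is false, s is false, so \Diamond q \lor s is false.
      At 2: no accessible worlds, so \Diamond q is false.
    At 2: no accessible worlds, so \Diamond q is false.

Yes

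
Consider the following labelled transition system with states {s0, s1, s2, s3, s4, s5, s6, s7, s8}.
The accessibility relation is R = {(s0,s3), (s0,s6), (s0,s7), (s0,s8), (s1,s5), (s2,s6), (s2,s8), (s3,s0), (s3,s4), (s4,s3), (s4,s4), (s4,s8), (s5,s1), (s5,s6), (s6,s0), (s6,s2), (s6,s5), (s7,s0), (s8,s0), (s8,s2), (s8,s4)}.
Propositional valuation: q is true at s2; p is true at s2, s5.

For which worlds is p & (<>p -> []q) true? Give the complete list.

Recall that []ψ holds at a world iff ψ holds at every accessible world, and <>ψ holds iff ψ holds at some accessible world.
Let φ = p & (<>p -> []q). Evaluate φ at each world:
  s0 (successors {s3, s6, s7, s8}): φ is false.
  s1 (successors {s5}): φ is false.
  s2 (successors {s6, s8}): φ is true.
  s3 (successors {s0, s4}): φ is false.
  s4 (successors {s3, s4, s8}): φ is false.
  s5 (successors {s1, s6}): φ is true.
  s6 (successors {s0, s2, s5}): φ is false.
  s7 (successors {s0}): φ is false.
  s8 (successors {s0, s2, s4}): φ is false.
For instance, at s3:
  At s3: p is false, <>p -> []q is true, so p & (<>p -> []q) is false.
    At s3: <>p is false, []q is false, so <>p -> []q is true.
      At s3: <>p requires p at some successor in {s0, s4}.
        At s0: p is false.
        At s4: p is false.
      So <>p is false at s3.
      At s3: []q requires q at every successor {s0, s4}.
        q fails at s0, so []q is false at s3.
Satisfying worlds: {s2, s5}

s2, s5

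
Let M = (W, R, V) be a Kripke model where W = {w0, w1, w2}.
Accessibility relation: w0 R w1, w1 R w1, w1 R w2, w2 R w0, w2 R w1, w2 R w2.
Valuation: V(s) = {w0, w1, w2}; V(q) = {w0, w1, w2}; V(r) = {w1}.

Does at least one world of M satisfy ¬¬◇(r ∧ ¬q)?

Let φ = ¬¬◇(r ∧ ¬q). Evaluate φ at each world:
  w0 (successors {w1}): φ is false.
  w1 (successors {w1, w2}): φ is false.
  w2 (successors {w0, w1, w2}): φ is false.
For instance, at w0:
  At w0: ¬◇(r ∧ ¬q) is true, so ¬¬◇(r ∧ ¬q) is false.
    At w0: ◇(r ∧ ¬q) is false, so ¬◇(r ∧ ¬q) is true.
      At w0: ◇(r ∧ ¬q) requires r ∧ ¬q at some successor in {w1}.
        At w1: r ∧ ¬q is false.
      So ◇(r ∧ ¬q) is false at w0.

No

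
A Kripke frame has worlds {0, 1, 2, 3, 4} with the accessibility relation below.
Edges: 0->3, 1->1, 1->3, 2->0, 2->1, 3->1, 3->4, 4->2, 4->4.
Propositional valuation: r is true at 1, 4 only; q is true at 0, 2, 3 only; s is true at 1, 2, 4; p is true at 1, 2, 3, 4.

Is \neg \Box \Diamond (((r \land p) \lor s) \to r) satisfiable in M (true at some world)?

Recall that \Box ψ holds at a world iff ψ holds at every accessible world, and \Diamond ψ holds iff ψ holds at some accessible world.
Let φ = \neg \Box \Diamond (((r \land p) \lor s) \to r). Evaluate φ at each world:
  0 (successors {3}): φ is false.
  1 (successors {1, 3}): φ is false.
  2 (successors {0, 1}): φ is false.
  3 (successors {1, 4}): φ is false.
  4 (successors {2, 4}): φ is false.
For instance, at 1:
  At 1: \Box \Diamond (((r \land p) \lor s) \to r) is true, so \neg \Box \Diamond (((r \land p) \lor s) \to r) is false.
    At 1: \Box \Diamond (((r \land p) \lor s) \to r) requires \Diamond (((r \land p) \lor s) \to r) at every successor {1, 3}.
      At 1: \Diamond (((r \land p) \lor s) \to r) is true.
      At 3: \Diamond (((r \land p) \lor s) \to r) is true.
    So \Box \Diamond (((r \land p) \lor s) \to r) is true at 1.

No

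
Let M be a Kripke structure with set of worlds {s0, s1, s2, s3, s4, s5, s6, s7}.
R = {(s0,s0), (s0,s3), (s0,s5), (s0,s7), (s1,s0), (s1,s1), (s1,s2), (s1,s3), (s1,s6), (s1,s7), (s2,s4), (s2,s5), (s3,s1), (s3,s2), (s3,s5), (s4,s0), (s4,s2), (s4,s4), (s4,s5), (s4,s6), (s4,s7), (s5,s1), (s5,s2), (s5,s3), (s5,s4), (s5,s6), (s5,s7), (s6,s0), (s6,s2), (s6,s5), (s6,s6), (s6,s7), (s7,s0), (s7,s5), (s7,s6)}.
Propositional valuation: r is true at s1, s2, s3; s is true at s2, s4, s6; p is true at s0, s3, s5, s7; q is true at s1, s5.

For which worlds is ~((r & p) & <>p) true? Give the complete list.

Let φ = ~((r & p) & <>p). Evaluate φ at each world:
  s0 (successors {s0, s3, s5, s7}): φ is true.
  s1 (successors {s0, s1, s2, s3, s6, s7}): φ is true.
  s2 (successors {s4, s5}): φ is true.
  s3 (successors {s1, s2, s5}): φ is false.
  s4 (successors {s0, s2, s4, s5, s6, s7}): φ is true.
  s5 (successors {s1, s2, s3, s4, s6, s7}): φ is true.
  s6 (successors {s0, s2, s5, s6, s7}): φ is true.
  s7 (successors {s0, s5, s6}): φ is true.
For instance, at s1:
  At s1: (r & p) & <>p is false, so ~((r & p) & <>p) is true.
    At s1: r & p is false, <>p is true, so (r & p) & <>p is false.
      At s1: <>p requires p at some successor in {s0, s1, s2, s3, s6, s7}.
        p holds at s0, so <>p is true at s1.
Satisfying worlds: {s0, s1, s2, s4, s5, s6, s7}

s0, s1, s2, s4, s5, s6, s7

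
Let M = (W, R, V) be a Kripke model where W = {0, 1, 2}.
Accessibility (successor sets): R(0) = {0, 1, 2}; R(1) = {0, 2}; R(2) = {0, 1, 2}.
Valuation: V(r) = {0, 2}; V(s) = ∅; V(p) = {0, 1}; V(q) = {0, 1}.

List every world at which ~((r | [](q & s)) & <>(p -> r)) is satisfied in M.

1

Let φ = ~((r | [](q & s)) & <>(p -> r)). Evaluate φ at each world:
  0 (successors {0, 1, 2}): φ is false.
  1 (successors {0, 2}): φ is true.
  2 (successors {0, 1, 2}): φ is false.
For instance, at 1:
  At 1: (r | [](q & s)) & <>(p -> r) is false, so ~((r | [](q & s)) & <>(p -> r)) is true.
    At 1: r | [](q & s) is false, <>(p -> r) is true, so (r | [](q & s)) & <>(p -> r) is false.
      At 1: r is false, [](q & s) is false, so r | [](q & s) is false.
      At 1: <>(p -> r) requires p -> r at some successor in {0, 2}.
        p -> r holds at 0, so <>(p -> r) is true at 1.
Satisfying worlds: {1}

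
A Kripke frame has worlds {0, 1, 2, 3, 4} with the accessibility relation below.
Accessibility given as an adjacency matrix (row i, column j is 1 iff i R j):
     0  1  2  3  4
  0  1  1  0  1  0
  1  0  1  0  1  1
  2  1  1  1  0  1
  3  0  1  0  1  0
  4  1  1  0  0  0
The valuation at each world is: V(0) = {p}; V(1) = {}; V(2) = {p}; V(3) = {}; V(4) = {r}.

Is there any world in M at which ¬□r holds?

Let φ = ¬□r. Evaluate φ at each world:
  0 (successors {0, 1, 3}): φ is true.
  1 (successors {1, 3, 4}): φ is true.
  2 (successors {0, 1, 2, 4}): φ is true.
  3 (successors {1, 3}): φ is true.
  4 (successors {0, 1}): φ is true.
Detail at 0 (witness):
  At 0: □r is false, so ¬□r is true.
    At 0: □r requires r at every successor {0, 1, 3}.
      r fails at 0, so □r is false at 0.

Yes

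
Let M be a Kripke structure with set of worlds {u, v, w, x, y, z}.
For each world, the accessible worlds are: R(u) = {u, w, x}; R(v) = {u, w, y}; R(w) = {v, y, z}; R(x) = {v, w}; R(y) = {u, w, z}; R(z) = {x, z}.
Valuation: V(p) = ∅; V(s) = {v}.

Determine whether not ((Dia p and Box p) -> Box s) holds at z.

No

At z: (Dia p and Box p) -> Box s is true, so not ((Dia p and Box p) -> Box s) is false.
  At z: Dia p and Box p is false, Box s is false, so (Dia p and Box p) -> Box s is true.
    At z: Dia p is false, Box p is false, so Dia p and Box p is false.
      At z: Dia p requires p at some successor in {x, z}.
        At x: p is false.
        At z: p is false.
      So Dia p is false at z.
      At z: Box p requires p at every successor {x, z}.
        p fails at x, so Box p is false at z.
    At z: Box s requires s at every successor {x, z}.
      s fails at x, so Box s is false at z.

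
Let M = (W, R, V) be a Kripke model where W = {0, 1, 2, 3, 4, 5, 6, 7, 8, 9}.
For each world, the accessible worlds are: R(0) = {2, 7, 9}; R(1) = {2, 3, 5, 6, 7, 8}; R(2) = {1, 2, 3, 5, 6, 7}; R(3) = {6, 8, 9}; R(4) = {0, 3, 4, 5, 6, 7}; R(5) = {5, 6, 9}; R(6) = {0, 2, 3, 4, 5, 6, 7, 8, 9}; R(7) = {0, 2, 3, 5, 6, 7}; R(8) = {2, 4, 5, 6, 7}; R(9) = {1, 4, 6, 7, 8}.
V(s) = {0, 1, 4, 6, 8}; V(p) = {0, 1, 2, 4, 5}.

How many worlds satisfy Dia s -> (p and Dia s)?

5

Let φ = Dia s -> (p and Dia s). Evaluate φ at each world:
  0 (successors {2, 7, 9}): φ is true.
  1 (successors {2, 3, 5, 6, 7, 8}): φ is true.
  2 (successors {1, 2, 3, 5, 6, 7}): φ is true.
  3 (successors {6, 8, 9}): φ is false.
  4 (successors {0, 3, 4, 5, 6, 7}): φ is true.
  5 (successors {5, 6, 9}): φ is true.
  6 (successors {0, 2, 3, 4, 5, 6, 7, 8, 9}): φ is false.
  7 (successors {0, 2, 3, 5, 6, 7}): φ is false.
  8 (successors {2, 4, 5, 6, 7}): φ is false.
  9 (successors {1, 4, 6, 7, 8}): φ is false.
For instance, at 4:
  At 4: Dia s is true, p and Dia s is true, so Dia s -> (p and Dia s) is true.
    At 4: Dia s requires s at some successor in {0, 3, 4, 5, 6, 7}.
      s holds at 0, so Dia s is true at 4.
    At 4: p is true, Dia s is true, so p and Dia s is true.
      At 4: Dia s requires s at some successor in {0, 3, 4, 5, 6, 7}.
        s holds at 0, so Dia s is true at 4.
Satisfying worlds: {0, 1, 2, 4, 5}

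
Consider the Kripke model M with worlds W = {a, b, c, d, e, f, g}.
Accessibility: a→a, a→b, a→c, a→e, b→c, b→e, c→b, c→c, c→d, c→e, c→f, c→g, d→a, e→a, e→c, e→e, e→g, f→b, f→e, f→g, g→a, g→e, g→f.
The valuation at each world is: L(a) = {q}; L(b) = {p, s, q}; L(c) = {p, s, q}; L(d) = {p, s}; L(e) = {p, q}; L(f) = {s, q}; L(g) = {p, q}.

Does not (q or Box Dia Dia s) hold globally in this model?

No

Let φ = not (q or Box Dia Dia s). Evaluate φ at each world:
  a (successors {a, b, c, e}): φ is false.
  b (successors {c, e}): φ is false.
  c (successors {b, c, d, e, f, g}): φ is false.
  d (successors {a}): φ is false.
  e (successors {a, c, e, g}): φ is false.
  f (successors {b, e, g}): φ is false.
  g (successors {a, e, f}): φ is false.
Detail at a (counterexample):
  At a: q or Box Dia Dia s is true, so not (q or Box Dia Dia s) is false.
    At a: q is true, Box Dia Dia s is true, so q or Box Dia Dia s is true.
      At a: Box Dia Dia s requires Dia Dia s at every successor {a, b, c, e}.
        At a: Dia Dia s is true.
        At b: Dia Dia s is true.
        At c: Dia Dia s is true.
        At e: Dia Dia s is true.
      So Box Dia Dia s is true at a.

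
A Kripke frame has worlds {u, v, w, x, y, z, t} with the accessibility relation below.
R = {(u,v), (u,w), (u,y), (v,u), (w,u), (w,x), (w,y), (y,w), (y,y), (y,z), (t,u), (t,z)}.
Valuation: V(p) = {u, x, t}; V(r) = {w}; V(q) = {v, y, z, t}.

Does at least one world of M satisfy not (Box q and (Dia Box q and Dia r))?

Let φ = not (Box q and (Dia Box q and Dia r)). Evaluate φ at each world:
  u (successors {v, w, y}): φ is true.
  v (successors {u}): φ is true.
  w (successors {u, x, y}): φ is true.
  x (successors ∅): φ is true.
  y (successors {w, y, z}): φ is true.
  z (successors ∅): φ is true.
  t (successors {u, z}): φ is true.
Detail at u (witness):
  At u: Box q and (Dia Box q and Dia r) is false, so not (Box q and (Dia Box q and Dia r)) is true.
    At u: Box q is false, Dia Box q and Dia r is false, so Box q and (Dia Box q and Dia r) is false.
      At u: Box q requires q at every successor {v, w, y}.
        q fails at w, so Box q is false at u.
      At u: Dia Box q is false, Dia r is true, so Dia Box q and Dia r is false.

Yes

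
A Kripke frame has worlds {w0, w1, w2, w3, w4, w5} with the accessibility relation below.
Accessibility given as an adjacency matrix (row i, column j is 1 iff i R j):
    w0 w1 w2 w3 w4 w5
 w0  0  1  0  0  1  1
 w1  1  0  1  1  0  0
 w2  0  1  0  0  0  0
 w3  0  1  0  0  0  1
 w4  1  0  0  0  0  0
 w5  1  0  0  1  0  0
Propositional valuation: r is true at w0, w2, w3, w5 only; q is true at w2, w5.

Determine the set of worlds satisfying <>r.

Let φ = <>r. Evaluate φ at each world:
  w0 (successors {w1, w4, w5}): φ is true.
  w1 (successors {w0, w2, w3}): φ is true.
  w2 (successors {w1}): φ is false.
  w3 (successors {w1, w5}): φ is true.
  w4 (successors {w0}): φ is true.
  w5 (successors {w0, w3}): φ is true.
For instance, at w4:
  At w4: <>r requires r at some successor in {w0}.
    r holds at w0, so <>r is true at w4.
Satisfying worlds: {w0, w1, w3, w4, w5}

w0, w1, w3, w4, w5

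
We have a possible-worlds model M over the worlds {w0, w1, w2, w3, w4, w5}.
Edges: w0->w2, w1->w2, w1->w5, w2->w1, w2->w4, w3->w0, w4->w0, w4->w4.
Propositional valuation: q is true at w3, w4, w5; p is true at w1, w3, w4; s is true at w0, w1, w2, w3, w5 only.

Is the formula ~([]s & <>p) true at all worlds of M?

Let φ = ~([]s & <>p). Evaluate φ at each world:
  w0 (successors {w2}): φ is true.
  w1 (successors {w2, w5}): φ is true.
  w2 (successors {w1, w4}): φ is true.
  w3 (successors {w0}): φ is true.
  w4 (successors {w0, w4}): φ is true.
  w5 (successors ∅): φ is true.
For instance, at w4:
  At w4: []s & <>p is false, so ~([]s & <>p) is true.
    At w4: []s is false, <>p is true, so []s & <>p is false.
      At w4: []s requires s at every successor {w0, w4}.
        s fails at w4, so []s is false at w4.
      At w4: <>p requires p at some successor in {w0, w4}.
        p holds at w4, so <>p is true at w4.

Yes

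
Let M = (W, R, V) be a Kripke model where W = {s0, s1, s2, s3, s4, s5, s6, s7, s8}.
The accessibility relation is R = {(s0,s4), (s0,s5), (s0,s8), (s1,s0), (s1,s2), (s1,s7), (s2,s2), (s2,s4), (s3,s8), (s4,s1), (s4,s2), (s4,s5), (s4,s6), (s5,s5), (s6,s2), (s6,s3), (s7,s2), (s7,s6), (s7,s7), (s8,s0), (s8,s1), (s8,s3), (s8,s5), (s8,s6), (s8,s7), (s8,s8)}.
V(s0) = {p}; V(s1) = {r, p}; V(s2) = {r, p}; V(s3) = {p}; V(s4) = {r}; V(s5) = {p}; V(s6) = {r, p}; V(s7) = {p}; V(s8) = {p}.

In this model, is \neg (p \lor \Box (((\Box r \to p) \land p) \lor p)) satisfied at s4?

At s4: p \lor \Box (((\Box r \to p) \land p) \lor p) is true, so \neg (p \lor \Box (((\Box r \to p) \land p) \lor p)) is false.
  At s4: p is false, \Box (((\Box r \to p) \land p) \lor p) is true, so p \lor \Box (((\Box r \to p) \land p) \lor p) is true.
    At s4: \Box (((\Box r \to p) \land p) \lor p) requires ((\Box r \to p) \land p) \lor p at every successor {s1, s2, s5, s6}.
      At s1: ((\Box r \to p) \land p) \lor p is true.
      At s2: ((\Box r \to p) \land p) \lor p is true.
      At s5: ((\Box r \to p) \land p) \lor p is true.
      At s6: ((\Box r \to p) \land p) \lor p is true.
    So \Box (((\Box r \to p) \land p) \lor p) is true at s4.

No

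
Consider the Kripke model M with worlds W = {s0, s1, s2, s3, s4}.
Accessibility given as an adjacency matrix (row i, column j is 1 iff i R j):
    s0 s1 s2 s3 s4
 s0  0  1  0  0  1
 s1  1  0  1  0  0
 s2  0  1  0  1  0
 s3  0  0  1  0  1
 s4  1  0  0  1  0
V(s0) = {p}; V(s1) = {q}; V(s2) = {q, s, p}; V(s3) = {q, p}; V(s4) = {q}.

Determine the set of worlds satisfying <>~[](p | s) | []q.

s0, s1, s2, s3, s4

Let φ = <>~[](p | s) | []q. Evaluate φ at each world:
  s0 (successors {s1, s4}): φ is true.
  s1 (successors {s0, s2}): φ is true.
  s2 (successors {s1, s3}): φ is true.
  s3 (successors {s2, s4}): φ is true.
  s4 (successors {s0, s3}): φ is true.
For instance, at s1:
  At s1: <>~[](p | s) is true, []q is false, so <>~[](p | s) | []q is true.
    At s1: <>~[](p | s) requires ~[](p | s) at some successor in {s0, s2}.
      ~[](p | s) holds at s0, so <>~[](p | s) is true at s1.
    At s1: []q requires q at every successor {s0, s2}.
      q fails at s0, so []q is false at s1.
Satisfying worlds: {s0, s1, s2, s3, s4}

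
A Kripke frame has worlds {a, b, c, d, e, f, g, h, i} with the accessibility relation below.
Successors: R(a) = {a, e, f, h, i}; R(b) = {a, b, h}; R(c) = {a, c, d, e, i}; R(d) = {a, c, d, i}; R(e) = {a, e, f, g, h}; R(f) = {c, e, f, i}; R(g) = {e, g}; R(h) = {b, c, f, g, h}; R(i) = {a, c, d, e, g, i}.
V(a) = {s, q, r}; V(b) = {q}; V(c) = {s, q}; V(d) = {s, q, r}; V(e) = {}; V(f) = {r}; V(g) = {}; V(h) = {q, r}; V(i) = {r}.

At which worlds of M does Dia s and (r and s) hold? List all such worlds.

a, d

Let φ = Dia s and (r and s). Evaluate φ at each world:
  a (successors {a, e, f, h, i}): φ is true.
  b (successors {a, b, h}): φ is false.
  c (successors {a, c, d, e, i}): φ is false.
  d (successors {a, c, d, i}): φ is true.
  e (successors {a, e, f, g, h}): φ is false.
  f (successors {c, e, f, i}): φ is false.
  g (successors {e, g}): φ is false.
  h (successors {b, c, f, g, h}): φ is false.
  i (successors {a, c, d, e, g, i}): φ is false.
For instance, at f:
  At f: Dia s is true, r and s is false, so Dia s and (r and s) is false.
    At f: Dia s requires s at some successor in {c, e, f, i}.
      s holds at c, so Dia s is true at f.
Satisfying worlds: {a, d}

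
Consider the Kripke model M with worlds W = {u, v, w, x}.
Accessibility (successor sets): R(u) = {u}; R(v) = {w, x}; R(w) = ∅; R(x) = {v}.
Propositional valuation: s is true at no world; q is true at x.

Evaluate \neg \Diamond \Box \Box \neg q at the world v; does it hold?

No

At v: \Diamond \Box \Box \neg q is true, so \neg \Diamond \Box \Box \neg q is false.
  At v: \Diamond \Box \Box \neg q requires \Box \Box \neg q at some successor in {w, x}.
    \Box \Box \neg q holds at w, so \Diamond \Box \Box \neg q is true at v.
      At w: no accessible worlds, so \Box \Box \neg q holds vacuously.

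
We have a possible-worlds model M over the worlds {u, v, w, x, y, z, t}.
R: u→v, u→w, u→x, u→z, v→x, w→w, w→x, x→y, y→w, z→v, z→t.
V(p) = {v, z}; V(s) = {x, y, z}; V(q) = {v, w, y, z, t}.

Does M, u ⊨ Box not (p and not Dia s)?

No

At u: Box not (p and not Dia s) requires not (p and not Dia s) at every successor {v, w, x, z}.
  not (p and not Dia s) fails at z, so Box not (p and not Dia s) is false at u.
    At z: p and not Dia s is true, so not (p and not Dia s) is false.
      At z: p is true, not Dia s is true, so p and not Dia s is true.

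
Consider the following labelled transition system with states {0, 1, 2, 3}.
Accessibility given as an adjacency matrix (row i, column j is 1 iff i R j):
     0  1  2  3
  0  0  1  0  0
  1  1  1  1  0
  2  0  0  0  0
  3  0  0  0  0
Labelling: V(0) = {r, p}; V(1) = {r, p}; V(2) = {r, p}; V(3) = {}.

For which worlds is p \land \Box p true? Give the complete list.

0, 1, 2

Let φ = p \land \Box p. Evaluate φ at each world:
  0 (successors {1}): φ is true.
  1 (successors {0, 1, 2}): φ is true.
  2 (successors ∅): φ is true.
  3 (successors ∅): φ is false.
For instance, at 1:
  At 1: p is true, \Box p is true, so p \land \Box p is true.
    At 1: \Box p requires p at every successor {0, 1, 2}.
      At 0: p is true.
      At 1: p is true.
      At 2: p is true.
    So \Box p is true at 1.
Satisfying worlds: {0, 1, 2}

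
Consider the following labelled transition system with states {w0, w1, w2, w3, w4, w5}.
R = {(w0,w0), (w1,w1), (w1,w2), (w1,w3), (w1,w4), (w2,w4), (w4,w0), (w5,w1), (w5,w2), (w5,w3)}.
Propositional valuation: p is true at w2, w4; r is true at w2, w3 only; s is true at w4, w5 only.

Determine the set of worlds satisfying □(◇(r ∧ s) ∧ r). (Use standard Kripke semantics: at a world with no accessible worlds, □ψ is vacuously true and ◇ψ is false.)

Recall that □ψ holds at a world iff ψ holds at every accessible world, and ◇ψ holds iff ψ holds at some accessible world.
Let φ = □(◇(r ∧ s) ∧ r). Evaluate φ at each world:
  w0 (successors {w0}): φ is false.
  w1 (successors {w1, w2, w3, w4}): φ is false.
  w2 (successors {w4}): φ is false.
  w3 (successors ∅): φ is true.
  w4 (successors {w0}): φ is false.
  w5 (successors {w1, w2, w3}): φ is false.
For instance, at w2:
  At w2: □(◇(r ∧ s) ∧ r) requires ◇(r ∧ s) ∧ r at every successor {w4}.
    ◇(r ∧ s) ∧ r fails at w4, so □(◇(r ∧ s) ∧ r) is false at w2.
      At w4: ◇(r ∧ s) is false, r is false, so ◇(r ∧ s) ∧ r is false.
Satisfying worlds: {w3}

w3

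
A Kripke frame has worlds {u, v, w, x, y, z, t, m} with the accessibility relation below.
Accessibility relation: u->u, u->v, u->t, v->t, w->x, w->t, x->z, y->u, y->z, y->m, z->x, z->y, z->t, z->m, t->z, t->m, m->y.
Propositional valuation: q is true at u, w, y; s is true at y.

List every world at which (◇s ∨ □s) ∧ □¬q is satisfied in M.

none

Recall that □ψ holds at a world iff ψ holds at every accessible world, and ◇ψ holds iff ψ holds at some accessible world.
Let φ = (◇s ∨ □s) ∧ □¬q. Evaluate φ at each world:
  u (successors {u, v, t}): φ is false.
  v (successors {t}): φ is false.
  w (successors {x, t}): φ is false.
  x (successors {z}): φ is false.
  y (successors {u, z, m}): φ is false.
  z (successors {x, y, t, m}): φ is false.
  t (successors {z, m}): φ is false.
  m (successors {y}): φ is false.
For instance, at z:
  At z: ◇s ∨ □s is true, □¬q is false, so (◇s ∨ □s) ∧ □¬q is false.
    At z: ◇s is true, □s is false, so ◇s ∨ □s is true.
      At z: ◇s requires s at some successor in {x, y, t, m}.
        s holds at y, so ◇s is true at z.
      At z: □s requires s at every successor {x, y, t, m}.
        s fails at x, so □s is false at z.
    At z: □¬q requires ¬q at every successor {x, y, t, m}.
      ¬q fails at y, so □¬q is false at z.
Satisfying worlds: none.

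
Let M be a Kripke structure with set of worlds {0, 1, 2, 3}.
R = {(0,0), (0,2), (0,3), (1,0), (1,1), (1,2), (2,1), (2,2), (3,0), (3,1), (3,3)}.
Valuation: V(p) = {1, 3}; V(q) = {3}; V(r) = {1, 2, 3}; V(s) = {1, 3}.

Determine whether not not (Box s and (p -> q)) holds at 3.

Recall that Box ψ holds at a world iff ψ holds at every accessible world, and Dia ψ holds iff ψ holds at some accessible world.
At 3: not (Box s and (p -> q)) is true, so not not (Box s and (p -> q)) is false.
  At 3: Box s and (p -> q) is false, so not (Box s and (p -> q)) is true.
    At 3: Box s is false, p -> q is true, so Box s and (p -> q) is false.
      At 3: Box s requires s at every successor {0, 1, 3}.
        s fails at 0, so Box s is false at 3.

No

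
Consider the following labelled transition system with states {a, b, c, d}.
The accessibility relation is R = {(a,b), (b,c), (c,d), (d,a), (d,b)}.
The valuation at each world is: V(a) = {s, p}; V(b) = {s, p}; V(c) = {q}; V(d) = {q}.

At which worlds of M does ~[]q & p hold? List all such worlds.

a

Let φ = ~[]q & p. Evaluate φ at each world:
  a (successors {b}): φ is true.
  b (successors {c}): φ is false.
  c (successors {d}): φ is false.
  d (successors {a, b}): φ is false.
For instance, at b:
  At b: ~[]q is false, p is true, so ~[]q & p is false.
    At b: []q is true, so ~[]q is false.
      At b: []q requires q at every successor {c}.
        At c: q is true.
      So []q is true at b.
Satisfying worlds: {a}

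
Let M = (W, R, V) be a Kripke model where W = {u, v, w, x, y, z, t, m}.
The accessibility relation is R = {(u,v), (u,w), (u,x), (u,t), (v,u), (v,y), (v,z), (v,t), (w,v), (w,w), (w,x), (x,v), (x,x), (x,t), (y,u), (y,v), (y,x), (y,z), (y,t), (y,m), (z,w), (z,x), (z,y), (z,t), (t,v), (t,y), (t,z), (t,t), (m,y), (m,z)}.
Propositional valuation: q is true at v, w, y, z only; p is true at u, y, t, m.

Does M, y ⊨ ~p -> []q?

Yes

At y: ~p is false, []q is false, so ~p -> []q is true.
  At y: []q requires q at every successor {u, v, x, z, t, m}.
    q fails at u, so []q is false at y.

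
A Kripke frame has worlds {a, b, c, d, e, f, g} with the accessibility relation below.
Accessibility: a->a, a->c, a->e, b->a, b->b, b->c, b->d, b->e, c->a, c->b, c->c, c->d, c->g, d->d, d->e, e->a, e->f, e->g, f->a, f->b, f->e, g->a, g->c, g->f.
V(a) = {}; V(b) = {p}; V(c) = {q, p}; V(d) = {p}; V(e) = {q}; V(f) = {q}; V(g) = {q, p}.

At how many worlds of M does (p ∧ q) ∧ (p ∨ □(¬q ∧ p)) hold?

Let φ = (p ∧ q) ∧ (p ∨ □(¬q ∧ p)). Evaluate φ at each world:
  a (successors {a, c, e}): φ is false.
  b (successors {a, b, c, d, e}): φ is false.
  c (successors {a, b, c, d, g}): φ is true.
  d (successors {d, e}): φ is false.
  e (successors {a, f, g}): φ is false.
  f (successors {a, b, e}): φ is false.
  g (successors {a, c, f}): φ is true.
For instance, at b:
  At b: p ∧ q is false, p ∨ □(¬q ∧ p) is true, so (p ∧ q) ∧ (p ∨ □(¬q ∧ p)) is false.
    At b: p is true, □(¬q ∧ p) is false, so p ∨ □(¬q ∧ p) is true.
      At b: □(¬q ∧ p) requires ¬q ∧ p at every successor {a, b, c, d, e}.
        ¬q ∧ p fails at a, so □(¬q ∧ p) is false at b.
Satisfying worlds: {c, g}

2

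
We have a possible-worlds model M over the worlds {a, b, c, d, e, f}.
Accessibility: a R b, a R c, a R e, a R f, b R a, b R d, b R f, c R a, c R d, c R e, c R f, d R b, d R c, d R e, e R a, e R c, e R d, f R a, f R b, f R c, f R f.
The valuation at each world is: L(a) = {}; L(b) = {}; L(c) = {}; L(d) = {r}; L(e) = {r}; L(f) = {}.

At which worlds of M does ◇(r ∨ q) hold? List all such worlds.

Recall that ◇ψ holds at a world iff ψ holds at some accessible world.
Let φ = ◇(r ∨ q). Evaluate φ at each world:
  a (successors {b, c, e, f}): φ is true.
  b (successors {a, d, f}): φ is true.
  c (successors {a, d, e, f}): φ is true.
  d (successors {b, c, e}): φ is true.
  e (successors {a, c, d}): φ is true.
  f (successors {a, b, c, f}): φ is false.
For instance, at d:
  At d: ◇(r ∨ q) requires r ∨ q at some successor in {b, c, e}.
    r ∨ q holds at e, so ◇(r ∨ q) is true at d.
Satisfying worlds: {a, b, c, d, e}

a, b, c, d, e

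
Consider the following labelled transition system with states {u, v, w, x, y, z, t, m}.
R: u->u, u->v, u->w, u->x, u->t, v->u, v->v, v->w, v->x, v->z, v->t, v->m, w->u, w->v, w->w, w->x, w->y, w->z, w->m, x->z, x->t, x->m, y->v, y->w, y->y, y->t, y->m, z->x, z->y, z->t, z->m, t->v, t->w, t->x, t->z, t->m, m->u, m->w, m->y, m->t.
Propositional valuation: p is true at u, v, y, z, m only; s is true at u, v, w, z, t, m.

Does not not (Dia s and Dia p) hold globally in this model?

Recall that Dia ψ holds at a world iff ψ holds at some accessible world.
Let φ = not not (Dia s and Dia p). Evaluate φ at each world:
  u (successors {u, v, w, x, t}): φ is true.
  v (successors {u, v, w, x, z, t, m}): φ is true.
  w (successors {u, v, w, x, y, z, m}): φ is true.
  x (successors {z, t, m}): φ is true.
  y (successors {v, w, y, t, m}): φ is true.
  z (successors {x, y, t, m}): φ is true.
  t (successors {v, w, x, z, m}): φ is true.
  m (successors {u, w, y, t}): φ is true.
For instance, at y:
  At y: not (Dia s and Dia p) is false, so not not (Dia s and Dia p) is true.
    At y: Dia s and Dia p is true, so not (Dia s and Dia p) is false.
      At y: Dia s is true, Dia p is true, so Dia s and Dia p is true.

Yes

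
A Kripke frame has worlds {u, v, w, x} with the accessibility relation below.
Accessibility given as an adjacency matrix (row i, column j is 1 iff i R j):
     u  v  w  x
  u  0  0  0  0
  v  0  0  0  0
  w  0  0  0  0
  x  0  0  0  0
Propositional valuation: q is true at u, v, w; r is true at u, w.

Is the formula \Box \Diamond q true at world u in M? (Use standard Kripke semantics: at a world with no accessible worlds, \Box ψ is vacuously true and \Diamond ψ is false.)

Yes

Recall that \Box ψ holds at a world iff ψ holds at every accessible world, and \Diamond ψ holds iff ψ holds at some accessible world.
At u: no accessible worlds, so \Box \Diamond q holds vacuously.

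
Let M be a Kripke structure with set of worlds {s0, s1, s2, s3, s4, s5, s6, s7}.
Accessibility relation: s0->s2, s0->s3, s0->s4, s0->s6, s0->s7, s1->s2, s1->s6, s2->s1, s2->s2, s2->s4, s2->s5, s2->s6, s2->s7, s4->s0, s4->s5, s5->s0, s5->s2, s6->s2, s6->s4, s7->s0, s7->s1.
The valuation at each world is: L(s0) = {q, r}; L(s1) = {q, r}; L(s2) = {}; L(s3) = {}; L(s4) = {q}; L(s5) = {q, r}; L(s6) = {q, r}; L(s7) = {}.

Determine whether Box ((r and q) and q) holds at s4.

At s4: Box ((r and q) and q) requires (r and q) and q at every successor {s0, s5}.
  At s0: (r and q) and q is true.
  At s5: (r and q) and q is true.
So Box ((r and q) and q) is true at s4.

Yes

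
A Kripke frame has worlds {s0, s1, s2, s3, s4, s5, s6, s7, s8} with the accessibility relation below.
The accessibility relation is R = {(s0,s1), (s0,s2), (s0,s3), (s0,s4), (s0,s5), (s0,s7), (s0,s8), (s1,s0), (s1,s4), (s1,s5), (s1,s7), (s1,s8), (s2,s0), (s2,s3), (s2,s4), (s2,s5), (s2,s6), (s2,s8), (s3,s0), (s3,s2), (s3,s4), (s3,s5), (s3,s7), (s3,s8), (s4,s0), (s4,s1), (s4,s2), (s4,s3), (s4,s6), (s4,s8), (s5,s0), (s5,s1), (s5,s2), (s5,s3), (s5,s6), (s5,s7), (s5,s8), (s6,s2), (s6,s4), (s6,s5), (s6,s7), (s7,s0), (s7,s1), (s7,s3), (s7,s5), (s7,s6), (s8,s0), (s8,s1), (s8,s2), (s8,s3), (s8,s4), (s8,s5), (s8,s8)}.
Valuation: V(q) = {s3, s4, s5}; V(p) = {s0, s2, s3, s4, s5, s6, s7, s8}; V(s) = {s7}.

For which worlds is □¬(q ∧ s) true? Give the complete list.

s0, s1, s2, s3, s4, s5, s6, s7, s8

Let φ = □¬(q ∧ s). Evaluate φ at each world:
  s0 (successors {s1, s2, s3, s4, s5, s7, s8}): φ is true.
  s1 (successors {s0, s4, s5, s7, s8}): φ is true.
  s2 (successors {s0, s3, s4, s5, s6, s8}): φ is true.
  s3 (successors {s0, s2, s4, s5, s7, s8}): φ is true.
  s4 (successors {s0, s1, s2, s3, s6, s8}): φ is true.
  s5 (successors {s0, s1, s2, s3, s6, s7, s8}): φ is true.
  s6 (successors {s2, s4, s5, s7}): φ is true.
  s7 (successors {s0, s1, s3, s5, s6}): φ is true.
  s8 (successors {s0, s1, s2, s3, s4, s5, s8}): φ is true.
For instance, at s6:
  At s6: □¬(q ∧ s) requires ¬(q ∧ s) at every successor {s2, s4, s5, s7}.
    At s2: ¬(q ∧ s) is true.
    At s4: ¬(q ∧ s) is true.
    At s5: ¬(q ∧ s) is true.
    At s7: ¬(q ∧ s) is true.
  So □¬(q ∧ s) is true at s6.
Satisfying worlds: {s0, s1, s2, s3, s4, s5, s6, s7, s8}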